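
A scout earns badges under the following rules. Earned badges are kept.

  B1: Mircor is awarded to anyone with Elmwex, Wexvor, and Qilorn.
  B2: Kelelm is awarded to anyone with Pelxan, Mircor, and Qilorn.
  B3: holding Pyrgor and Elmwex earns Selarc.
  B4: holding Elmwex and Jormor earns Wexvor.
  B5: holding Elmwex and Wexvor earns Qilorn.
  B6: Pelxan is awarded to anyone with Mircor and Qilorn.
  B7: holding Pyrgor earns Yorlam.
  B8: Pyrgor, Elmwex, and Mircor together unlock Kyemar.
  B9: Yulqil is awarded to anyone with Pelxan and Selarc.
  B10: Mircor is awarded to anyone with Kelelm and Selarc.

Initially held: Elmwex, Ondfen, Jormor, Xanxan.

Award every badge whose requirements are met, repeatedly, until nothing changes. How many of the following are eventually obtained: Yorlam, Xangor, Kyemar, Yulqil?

0

Yorlam would need Pyrgor (B7), but Pyrgor is never earned.
No rule produces Xangor, and it is not given.
Kyemar would need Pyrgor, Elmwex, and Mircor (B8), but Pyrgor is never earned.
Yulqil would need Pelxan and Selarc (B9), but Selarc is never earned.
None of the 4 are reached.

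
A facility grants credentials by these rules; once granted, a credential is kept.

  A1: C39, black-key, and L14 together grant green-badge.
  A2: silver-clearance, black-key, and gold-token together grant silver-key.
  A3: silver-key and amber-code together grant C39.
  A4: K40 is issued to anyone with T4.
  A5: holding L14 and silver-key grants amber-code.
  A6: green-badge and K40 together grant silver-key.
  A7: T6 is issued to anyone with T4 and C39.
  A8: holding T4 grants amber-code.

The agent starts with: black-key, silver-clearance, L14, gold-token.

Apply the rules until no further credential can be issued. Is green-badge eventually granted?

Yes

Holding silver-clearance, black-key, and gold-token grants silver-key (A2).
Holding L14 and silver-key grants amber-code (A5).
Holding silver-key and amber-code grants C39 (A3).
Holding C39, black-key, and L14 grants green-badge (A1).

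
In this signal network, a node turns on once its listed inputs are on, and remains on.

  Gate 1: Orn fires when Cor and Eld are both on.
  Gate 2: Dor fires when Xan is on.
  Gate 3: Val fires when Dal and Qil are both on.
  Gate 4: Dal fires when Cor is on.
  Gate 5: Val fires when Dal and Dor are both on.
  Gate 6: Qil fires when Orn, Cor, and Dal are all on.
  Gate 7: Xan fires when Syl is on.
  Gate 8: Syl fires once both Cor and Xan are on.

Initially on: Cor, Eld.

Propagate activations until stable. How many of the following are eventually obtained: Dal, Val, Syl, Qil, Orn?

Cor is on, so Dal fires (Gate 4).
Cor and Eld are on, so Orn fires (Gate 1).
Orn, Cor, and Dal are on, so Qil fires (Gate 6).
Dal and Qil are on, so Val fires (Gate 3).
Dal: reached.
Val: reached.
Syl would need Cor and Xan (Gate 8), but Xan never turns on.
Qil: reached.
Orn: reached.
Reached: Dal, Val, Qil, and Orn — 4 of the 5.

4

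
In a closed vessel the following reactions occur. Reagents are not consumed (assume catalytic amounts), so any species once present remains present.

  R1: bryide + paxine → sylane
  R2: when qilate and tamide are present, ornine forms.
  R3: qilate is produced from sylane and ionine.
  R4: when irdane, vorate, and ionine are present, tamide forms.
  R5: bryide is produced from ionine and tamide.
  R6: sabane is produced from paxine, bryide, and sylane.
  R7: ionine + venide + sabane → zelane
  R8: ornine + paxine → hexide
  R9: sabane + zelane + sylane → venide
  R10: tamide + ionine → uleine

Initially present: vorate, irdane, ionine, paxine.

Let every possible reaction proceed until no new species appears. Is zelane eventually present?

No

zelane would need ionine, venide, and sabane (R7), but venide never forms.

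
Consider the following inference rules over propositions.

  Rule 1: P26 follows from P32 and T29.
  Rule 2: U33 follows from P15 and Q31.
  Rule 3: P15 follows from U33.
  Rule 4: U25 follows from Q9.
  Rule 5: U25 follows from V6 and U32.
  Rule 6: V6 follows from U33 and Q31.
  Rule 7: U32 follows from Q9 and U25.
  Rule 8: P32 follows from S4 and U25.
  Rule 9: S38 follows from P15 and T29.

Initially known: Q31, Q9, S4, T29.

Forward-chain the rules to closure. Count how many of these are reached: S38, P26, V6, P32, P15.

2

From Q9, Rule 4 gives U25.
From S4 and U25, Rule 8 gives P32.
P32 and T29 hold, so P26 follows (Rule 1).
S38 would need P15 and T29 (Rule 9), but P15 is never established.
P26: reached.
V6 would need U33 and Q31 (Rule 6), but U33 is never established.
P32: reached.
P15 would need U33 (Rule 3), but U33 is never established.
Reached: P26 and P32 — 2 of the 5.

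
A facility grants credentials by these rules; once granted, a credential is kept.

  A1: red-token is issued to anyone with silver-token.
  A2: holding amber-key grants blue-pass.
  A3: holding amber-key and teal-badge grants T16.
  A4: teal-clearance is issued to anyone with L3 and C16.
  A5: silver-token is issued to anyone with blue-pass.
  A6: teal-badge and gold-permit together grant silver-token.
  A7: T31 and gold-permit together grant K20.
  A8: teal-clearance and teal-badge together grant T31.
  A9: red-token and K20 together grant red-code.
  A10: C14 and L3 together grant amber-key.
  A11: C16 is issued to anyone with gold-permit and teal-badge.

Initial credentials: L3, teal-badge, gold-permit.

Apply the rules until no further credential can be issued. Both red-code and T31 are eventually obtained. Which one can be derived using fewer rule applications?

T31

T31: Holding gold-permit and teal-badge grants C16 (A11). Holding L3 and C16 grants teal-clearance (A4). Holding teal-clearance and teal-badge grants T31 (A8). [3 rule applications]
red-code: Holding teal-badge and gold-permit grants silver-token (A6). Holding gold-permit and teal-badge grants C16 (A11). Holding silver-token grants red-token (A1). Holding L3 and C16 grants teal-clearance (A4). Holding teal-clearance and teal-badge grants T31 (A8). Holding T31 and gold-permit grants K20 (A7). Holding red-token and K20 grants red-code (A9). [7 rule applications]
T31 needs fewer.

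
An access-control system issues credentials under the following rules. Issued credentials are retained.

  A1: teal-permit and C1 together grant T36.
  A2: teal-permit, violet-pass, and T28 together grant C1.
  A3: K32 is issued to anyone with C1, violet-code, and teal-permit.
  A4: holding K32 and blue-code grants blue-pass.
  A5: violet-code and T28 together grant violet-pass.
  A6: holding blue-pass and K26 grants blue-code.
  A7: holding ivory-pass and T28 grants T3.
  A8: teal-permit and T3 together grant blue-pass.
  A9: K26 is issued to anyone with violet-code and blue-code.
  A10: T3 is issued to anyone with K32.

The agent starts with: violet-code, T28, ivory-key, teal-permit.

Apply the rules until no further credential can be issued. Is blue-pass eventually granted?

Yes

Holding violet-code and T28 grants violet-pass (A5).
Holding teal-permit, violet-pass, and T28 grants C1 (A2).
Holding C1, violet-code, and teal-permit grants K32 (A3).
Holding K32 grants T3 (A10).
Holding teal-permit and T3 grants blue-pass (A8).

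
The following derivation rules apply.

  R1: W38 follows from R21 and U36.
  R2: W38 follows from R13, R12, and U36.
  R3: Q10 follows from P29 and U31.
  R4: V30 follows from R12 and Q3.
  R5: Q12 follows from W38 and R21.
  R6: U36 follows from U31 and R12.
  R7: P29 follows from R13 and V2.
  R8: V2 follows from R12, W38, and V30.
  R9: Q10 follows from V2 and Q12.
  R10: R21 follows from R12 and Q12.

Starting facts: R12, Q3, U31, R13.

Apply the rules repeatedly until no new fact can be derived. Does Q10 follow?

Yes

From R12 and Q3, R4 gives V30.
From U31 and R12, R6 gives U36.
From R13, R12, and U36, R2 gives W38.
R12, W38, and V30 hold, so V2 follows (R8).
R13 and V2 hold, so P29 follows (R7).
P29 and U31 hold, so Q10 follows (R3).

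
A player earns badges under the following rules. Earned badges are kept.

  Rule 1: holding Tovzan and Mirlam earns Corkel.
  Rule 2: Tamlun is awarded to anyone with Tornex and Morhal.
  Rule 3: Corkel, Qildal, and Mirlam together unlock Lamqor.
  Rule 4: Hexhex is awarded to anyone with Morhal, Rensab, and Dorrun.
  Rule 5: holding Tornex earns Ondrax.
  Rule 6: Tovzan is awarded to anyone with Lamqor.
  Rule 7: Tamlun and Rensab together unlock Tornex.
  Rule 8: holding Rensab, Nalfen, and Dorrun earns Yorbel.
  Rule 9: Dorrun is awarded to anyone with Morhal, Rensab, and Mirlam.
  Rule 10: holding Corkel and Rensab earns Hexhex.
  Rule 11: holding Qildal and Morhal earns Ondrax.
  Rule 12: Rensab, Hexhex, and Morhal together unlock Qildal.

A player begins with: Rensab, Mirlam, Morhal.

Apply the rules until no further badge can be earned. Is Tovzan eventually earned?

Tovzan would need Lamqor (Rule 6), but Lamqor is never earned.

No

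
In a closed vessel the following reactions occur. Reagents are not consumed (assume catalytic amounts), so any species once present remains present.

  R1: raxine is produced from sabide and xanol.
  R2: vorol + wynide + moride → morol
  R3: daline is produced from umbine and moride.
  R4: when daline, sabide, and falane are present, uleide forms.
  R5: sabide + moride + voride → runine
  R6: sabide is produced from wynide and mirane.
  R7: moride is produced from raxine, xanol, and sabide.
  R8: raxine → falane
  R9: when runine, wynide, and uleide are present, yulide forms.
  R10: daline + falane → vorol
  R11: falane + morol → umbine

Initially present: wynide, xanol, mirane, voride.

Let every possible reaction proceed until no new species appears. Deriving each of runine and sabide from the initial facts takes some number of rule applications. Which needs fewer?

sabide: wynide and mirane present → sabide forms (R6). [1 rule application]
runine: wynide and mirane present → sabide forms (R6). sabide and xanol present → raxine forms (R1). raxine, xanol, and sabide present → moride forms (R7). sabide, moride, and voride present → runine forms (R5). [4 rule applications]
sabide needs fewer.

sabide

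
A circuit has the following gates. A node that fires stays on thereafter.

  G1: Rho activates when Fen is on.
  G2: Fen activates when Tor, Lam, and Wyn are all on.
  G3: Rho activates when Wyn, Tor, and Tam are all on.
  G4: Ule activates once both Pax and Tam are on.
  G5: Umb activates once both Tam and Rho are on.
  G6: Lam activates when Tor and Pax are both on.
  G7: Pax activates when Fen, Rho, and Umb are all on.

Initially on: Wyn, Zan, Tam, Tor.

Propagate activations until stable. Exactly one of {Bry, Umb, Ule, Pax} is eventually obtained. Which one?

Wyn, Tor, and Tam are on, so Rho activates (G3).
Tam and Rho are on, so Umb activates (G5).
No rule produces Bry, and it is not given. Ule would need Pax and Tam (G4), but Pax never turns on. Pax would need Fen, Rho, and Umb (G7), but Fen never turns on.

Umb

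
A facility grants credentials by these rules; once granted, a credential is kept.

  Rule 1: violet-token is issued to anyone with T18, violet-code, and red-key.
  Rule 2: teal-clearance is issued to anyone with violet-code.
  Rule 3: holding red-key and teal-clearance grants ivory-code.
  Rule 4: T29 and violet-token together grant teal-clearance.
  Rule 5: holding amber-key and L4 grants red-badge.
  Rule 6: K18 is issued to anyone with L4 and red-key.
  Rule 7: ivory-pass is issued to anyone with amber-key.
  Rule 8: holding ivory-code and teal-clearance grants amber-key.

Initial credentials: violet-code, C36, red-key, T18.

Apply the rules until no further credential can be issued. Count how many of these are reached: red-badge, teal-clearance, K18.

1

Holding violet-code grants teal-clearance (Rule 2).
red-badge would need amber-key and L4 (Rule 5), but L4 is never granted.
teal-clearance: reached.
K18 would need L4 and red-key (Rule 6), but L4 is never granted.
Reached: teal-clearance — 1 of the 3.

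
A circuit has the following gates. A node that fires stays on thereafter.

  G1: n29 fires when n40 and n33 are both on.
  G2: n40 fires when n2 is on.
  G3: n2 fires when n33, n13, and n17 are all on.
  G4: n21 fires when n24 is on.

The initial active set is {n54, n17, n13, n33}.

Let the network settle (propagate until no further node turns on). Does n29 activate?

Yes

G3: n33, n13, and n17 on → n2 on.
G2: n2 on → n40 on.
G1: n40 and n33 on → n29 on.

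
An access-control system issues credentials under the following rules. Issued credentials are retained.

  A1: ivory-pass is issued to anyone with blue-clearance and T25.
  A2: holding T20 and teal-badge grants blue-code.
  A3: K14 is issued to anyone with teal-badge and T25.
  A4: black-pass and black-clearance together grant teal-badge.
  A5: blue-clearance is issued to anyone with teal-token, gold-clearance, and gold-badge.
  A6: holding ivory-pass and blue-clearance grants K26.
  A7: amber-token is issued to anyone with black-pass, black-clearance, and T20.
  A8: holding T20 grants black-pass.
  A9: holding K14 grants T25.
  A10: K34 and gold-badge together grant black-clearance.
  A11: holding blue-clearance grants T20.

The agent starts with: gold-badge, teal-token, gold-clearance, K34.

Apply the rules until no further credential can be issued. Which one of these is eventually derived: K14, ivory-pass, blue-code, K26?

Holding teal-token, gold-clearance, and gold-badge grants blue-clearance (A5).
Holding K34 and gold-badge grants black-clearance (A10).
Holding blue-clearance grants T20 (A11).
Holding T20 grants black-pass (A8).
Holding black-pass and black-clearance grants teal-badge (A4).
Holding T20 and teal-badge grants blue-code (A2).
K26 would need ivory-pass and blue-clearance (A6), but ivory-pass is never granted. K14 would need teal-badge and T25 (A3), but T25 is never granted. ivory-pass would need blue-clearance and T25 (A1), but T25 is never granted.

blue-code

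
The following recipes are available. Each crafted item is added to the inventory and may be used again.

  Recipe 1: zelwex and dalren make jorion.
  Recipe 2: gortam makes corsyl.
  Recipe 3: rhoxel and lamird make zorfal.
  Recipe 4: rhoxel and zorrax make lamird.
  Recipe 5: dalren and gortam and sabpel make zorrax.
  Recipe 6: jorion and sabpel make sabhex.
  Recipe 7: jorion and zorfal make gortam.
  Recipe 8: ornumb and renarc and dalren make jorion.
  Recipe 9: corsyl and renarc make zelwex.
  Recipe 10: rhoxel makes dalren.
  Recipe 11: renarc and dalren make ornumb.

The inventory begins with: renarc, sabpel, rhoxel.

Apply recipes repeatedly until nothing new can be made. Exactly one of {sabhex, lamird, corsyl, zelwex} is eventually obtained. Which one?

Using Recipe 10, rhoxel makes dalren.
Using Recipe 11, renarc and dalren make ornumb.
ornumb and renarc and dalren → jorion (Recipe 8).
jorion and sabpel → sabhex (Recipe 6).
corsyl would need gortam (Recipe 2), but gortam is never obtained. lamird would need rhoxel and zorrax (Recipe 4), but zorrax is never obtained. zelwex would need corsyl and renarc (Recipe 9), but corsyl is never obtained.

sabhex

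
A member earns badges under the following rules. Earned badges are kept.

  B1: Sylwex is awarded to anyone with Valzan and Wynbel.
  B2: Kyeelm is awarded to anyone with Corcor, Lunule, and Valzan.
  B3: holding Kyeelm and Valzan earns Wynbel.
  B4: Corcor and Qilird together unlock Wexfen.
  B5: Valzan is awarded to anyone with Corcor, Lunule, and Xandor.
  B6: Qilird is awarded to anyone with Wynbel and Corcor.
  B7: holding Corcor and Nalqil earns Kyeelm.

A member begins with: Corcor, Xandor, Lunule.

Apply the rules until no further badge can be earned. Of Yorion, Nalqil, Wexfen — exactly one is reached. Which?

Wexfen

With Corcor, Lunule, and Xandor, Valzan is earned (B5).
With Corcor, Lunule, and Valzan, Kyeelm is earned (B2).
With Kyeelm and Valzan, Wynbel is earned (B3).
With Wynbel and Corcor, Qilird is earned (B6).
With Corcor and Qilird, Wexfen is earned (B4).
No rule produces Yorion, and it is not given. No rule produces Nalqil, and it is not given.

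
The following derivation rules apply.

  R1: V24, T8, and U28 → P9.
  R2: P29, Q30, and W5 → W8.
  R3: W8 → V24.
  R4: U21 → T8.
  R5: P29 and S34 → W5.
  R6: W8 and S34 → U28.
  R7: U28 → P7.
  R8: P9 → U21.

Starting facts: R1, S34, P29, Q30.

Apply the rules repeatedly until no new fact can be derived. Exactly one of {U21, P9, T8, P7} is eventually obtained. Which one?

P7

P29 and S34 hold, so W5 follows (R5).
From P29, Q30, and W5, R2 gives W8.
From W8 and S34, R6 gives U28.
U28 holds, so P7 follows (R7).
U21 would need P9 (R8), but P9 is never established. P9 would need V24, T8, and U28 (R1), but T8 is never established. T8 would need U21 (R4), but U21 is never established.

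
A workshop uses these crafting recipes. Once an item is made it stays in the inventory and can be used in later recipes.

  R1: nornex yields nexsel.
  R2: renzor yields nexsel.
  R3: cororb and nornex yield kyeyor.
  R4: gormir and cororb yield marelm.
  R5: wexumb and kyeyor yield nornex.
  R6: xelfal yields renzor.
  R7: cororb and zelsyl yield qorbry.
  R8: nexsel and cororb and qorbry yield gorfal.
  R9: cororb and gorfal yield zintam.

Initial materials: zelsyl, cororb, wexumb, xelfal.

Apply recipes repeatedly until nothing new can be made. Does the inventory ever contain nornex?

nornex would need wexumb and kyeyor (R5), but kyeyor is never obtained.

No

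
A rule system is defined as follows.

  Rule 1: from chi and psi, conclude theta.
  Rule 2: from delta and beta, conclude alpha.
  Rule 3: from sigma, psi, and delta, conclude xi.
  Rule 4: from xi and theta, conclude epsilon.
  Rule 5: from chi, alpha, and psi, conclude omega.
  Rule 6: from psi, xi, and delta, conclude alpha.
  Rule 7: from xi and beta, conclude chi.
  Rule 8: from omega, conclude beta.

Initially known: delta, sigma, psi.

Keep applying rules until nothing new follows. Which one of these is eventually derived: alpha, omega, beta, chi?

From sigma, psi, and delta, Rule 3 gives xi.
psi, xi, and delta hold, so alpha follows (Rule 6).
chi would need xi and beta (Rule 7), but beta is never established. beta would need omega (Rule 8), but omega is never established. omega would need chi, alpha, and psi (Rule 5), but chi is never established.

alpha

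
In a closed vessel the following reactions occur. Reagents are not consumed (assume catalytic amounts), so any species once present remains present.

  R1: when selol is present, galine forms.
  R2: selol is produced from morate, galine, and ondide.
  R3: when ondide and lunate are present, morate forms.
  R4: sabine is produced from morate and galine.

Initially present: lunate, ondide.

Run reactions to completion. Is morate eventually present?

Yes

ondide and lunate present → morate forms (R3).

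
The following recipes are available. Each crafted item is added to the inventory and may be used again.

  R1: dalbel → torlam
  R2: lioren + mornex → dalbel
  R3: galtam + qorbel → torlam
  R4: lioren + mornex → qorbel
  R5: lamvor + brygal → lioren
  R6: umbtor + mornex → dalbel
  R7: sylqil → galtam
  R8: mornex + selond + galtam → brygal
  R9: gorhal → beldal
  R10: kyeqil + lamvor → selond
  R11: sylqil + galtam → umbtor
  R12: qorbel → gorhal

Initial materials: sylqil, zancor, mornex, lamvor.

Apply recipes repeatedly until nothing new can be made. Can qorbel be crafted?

qorbel would need lioren and mornex (R4), but lioren is never obtained.

No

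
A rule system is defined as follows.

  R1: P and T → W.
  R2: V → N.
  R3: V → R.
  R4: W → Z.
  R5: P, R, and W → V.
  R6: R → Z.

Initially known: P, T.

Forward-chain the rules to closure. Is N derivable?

No

N would need V (R2), but V is never established.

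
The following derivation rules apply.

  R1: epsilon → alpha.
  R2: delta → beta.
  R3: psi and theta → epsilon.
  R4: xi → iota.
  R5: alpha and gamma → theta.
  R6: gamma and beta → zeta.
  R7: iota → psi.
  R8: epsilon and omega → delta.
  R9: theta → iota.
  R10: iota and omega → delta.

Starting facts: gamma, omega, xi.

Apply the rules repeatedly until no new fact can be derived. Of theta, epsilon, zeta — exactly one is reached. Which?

zeta

xi holds, so iota follows (R4).
iota and omega hold, so delta follows (R10).
delta holds, so beta follows (R2).
From gamma and beta, R6 gives zeta.
epsilon would need psi and theta (R3), but theta is never established. theta would need alpha and gamma (R5), but alpha is never established.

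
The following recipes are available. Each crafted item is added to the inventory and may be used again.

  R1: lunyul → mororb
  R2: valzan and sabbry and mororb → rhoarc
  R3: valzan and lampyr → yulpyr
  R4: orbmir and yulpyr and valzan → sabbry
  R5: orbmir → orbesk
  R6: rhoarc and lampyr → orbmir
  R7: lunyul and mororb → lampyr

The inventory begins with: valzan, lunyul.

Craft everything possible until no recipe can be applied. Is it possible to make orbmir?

orbmir would need rhoarc and lampyr (R6), but rhoarc is never obtained.

No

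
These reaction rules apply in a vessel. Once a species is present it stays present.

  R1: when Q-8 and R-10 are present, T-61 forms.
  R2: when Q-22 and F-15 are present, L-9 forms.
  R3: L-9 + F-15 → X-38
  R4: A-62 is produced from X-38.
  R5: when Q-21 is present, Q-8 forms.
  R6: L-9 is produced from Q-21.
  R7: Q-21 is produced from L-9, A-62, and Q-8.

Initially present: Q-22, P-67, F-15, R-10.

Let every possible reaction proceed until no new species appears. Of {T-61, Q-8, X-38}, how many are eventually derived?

1

Q-22 and F-15 present → L-9 forms (R2).
L-9 and F-15 present → X-38 forms (R3).
T-61 would need Q-8 and R-10 (R1), but Q-8 never forms.
Q-8 would need Q-21 (R5), but Q-21 never forms.
X-38: reached.
Reached: X-38 — 1 of the 3.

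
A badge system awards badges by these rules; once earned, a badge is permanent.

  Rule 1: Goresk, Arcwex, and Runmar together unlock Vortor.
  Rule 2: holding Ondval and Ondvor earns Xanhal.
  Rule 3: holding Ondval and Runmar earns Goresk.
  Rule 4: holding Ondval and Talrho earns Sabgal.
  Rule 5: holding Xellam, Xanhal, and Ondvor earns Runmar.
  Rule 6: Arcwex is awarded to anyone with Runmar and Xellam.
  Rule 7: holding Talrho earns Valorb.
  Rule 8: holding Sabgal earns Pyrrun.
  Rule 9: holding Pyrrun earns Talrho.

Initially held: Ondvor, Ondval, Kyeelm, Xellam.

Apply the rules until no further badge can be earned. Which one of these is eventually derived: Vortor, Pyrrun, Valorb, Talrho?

With Ondval and Ondvor, Xanhal is earned (Rule 2).
With Xellam, Xanhal, and Ondvor, Runmar is earned (Rule 5).
With Runmar and Xellam, Arcwex is earned (Rule 6).
With Ondval and Runmar, Goresk is earned (Rule 3).
With Goresk, Arcwex, and Runmar, Vortor is earned (Rule 1).
Valorb would need Talrho (Rule 7), but Talrho is never earned. Talrho would need Pyrrun (Rule 9), but Pyrrun is never earned. Pyrrun would need Sabgal (Rule 8), but Sabgal is never earned.

Vortor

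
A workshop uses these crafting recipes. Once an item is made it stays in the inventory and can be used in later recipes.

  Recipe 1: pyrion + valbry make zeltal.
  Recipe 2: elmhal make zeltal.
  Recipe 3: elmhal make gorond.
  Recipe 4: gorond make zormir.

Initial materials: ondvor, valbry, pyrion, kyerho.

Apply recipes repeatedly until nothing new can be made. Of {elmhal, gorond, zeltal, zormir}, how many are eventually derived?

Using Recipe 1, pyrion and valbry make zeltal.
No rule produces elmhal, and it is not given.
gorond would need elmhal (Recipe 3), but elmhal is never obtained.
zeltal: reached.
zormir would need gorond (Recipe 4), but gorond is never obtained.
Reached: zeltal — 1 of the 4.

1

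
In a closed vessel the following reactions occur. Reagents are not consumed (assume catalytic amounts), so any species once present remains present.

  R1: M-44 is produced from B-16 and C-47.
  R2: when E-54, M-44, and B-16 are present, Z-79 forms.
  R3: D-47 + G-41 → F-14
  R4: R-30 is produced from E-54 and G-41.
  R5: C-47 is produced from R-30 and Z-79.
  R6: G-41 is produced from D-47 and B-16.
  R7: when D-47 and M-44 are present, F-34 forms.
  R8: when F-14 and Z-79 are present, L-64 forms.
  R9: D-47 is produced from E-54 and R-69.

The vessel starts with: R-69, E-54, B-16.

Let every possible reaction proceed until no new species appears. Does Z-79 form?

Z-79 would need E-54, M-44, and B-16 (R2), but M-44 never forms.

No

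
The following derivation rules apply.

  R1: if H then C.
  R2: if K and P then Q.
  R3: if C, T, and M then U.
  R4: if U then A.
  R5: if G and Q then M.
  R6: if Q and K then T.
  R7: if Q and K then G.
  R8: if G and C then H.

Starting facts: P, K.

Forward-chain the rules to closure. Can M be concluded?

Yes

From K and P, R2 gives Q.
From Q and K, R7 gives G.
G and Q hold, so M follows (R5).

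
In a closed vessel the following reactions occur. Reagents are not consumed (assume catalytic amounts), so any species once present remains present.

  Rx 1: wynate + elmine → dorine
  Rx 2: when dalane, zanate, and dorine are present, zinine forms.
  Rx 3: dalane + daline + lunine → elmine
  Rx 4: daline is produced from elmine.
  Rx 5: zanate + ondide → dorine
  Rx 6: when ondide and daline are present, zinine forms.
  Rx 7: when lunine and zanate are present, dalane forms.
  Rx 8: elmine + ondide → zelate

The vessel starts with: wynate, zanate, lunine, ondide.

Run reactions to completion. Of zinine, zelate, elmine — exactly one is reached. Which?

lunine and zanate present → dalane forms (Rx 7).
zanate and ondide present → dorine forms (Rx 5).
dalane, zanate, and dorine present → zinine forms (Rx 2).
zelate would need elmine and ondide (Rx 8), but elmine never forms. elmine would need dalane, daline, and lunine (Rx 3), but daline never forms.

zinine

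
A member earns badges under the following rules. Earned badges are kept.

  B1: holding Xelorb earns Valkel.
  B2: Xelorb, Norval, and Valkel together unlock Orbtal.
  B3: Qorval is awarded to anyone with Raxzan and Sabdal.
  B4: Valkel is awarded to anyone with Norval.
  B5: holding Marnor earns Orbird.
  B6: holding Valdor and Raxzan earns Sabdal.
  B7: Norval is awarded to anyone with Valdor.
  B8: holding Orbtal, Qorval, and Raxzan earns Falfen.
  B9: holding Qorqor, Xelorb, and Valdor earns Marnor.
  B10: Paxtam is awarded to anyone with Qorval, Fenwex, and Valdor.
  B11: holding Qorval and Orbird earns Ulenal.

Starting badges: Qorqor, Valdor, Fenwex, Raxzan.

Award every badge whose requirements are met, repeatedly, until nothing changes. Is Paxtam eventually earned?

Yes

With Valdor and Raxzan, Sabdal is earned (B6).
With Raxzan and Sabdal, Qorval is earned (B3).
With Qorval, Fenwex, and Valdor, Paxtam is earned (B10).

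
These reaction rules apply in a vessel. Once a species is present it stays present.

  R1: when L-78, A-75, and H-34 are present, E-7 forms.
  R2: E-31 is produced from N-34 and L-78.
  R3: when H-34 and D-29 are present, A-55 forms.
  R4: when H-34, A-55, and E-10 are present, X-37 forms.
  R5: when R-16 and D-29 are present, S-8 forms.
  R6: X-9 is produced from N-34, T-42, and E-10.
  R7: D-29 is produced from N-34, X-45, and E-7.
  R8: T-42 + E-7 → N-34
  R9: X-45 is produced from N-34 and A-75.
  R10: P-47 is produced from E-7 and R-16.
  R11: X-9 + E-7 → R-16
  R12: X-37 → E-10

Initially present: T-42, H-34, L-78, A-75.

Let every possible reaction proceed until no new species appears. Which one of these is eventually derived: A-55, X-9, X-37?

L-78, A-75, and H-34 present → E-7 forms (R1).
T-42 and E-7 present → N-34 forms (R8).
N-34 and A-75 present → X-45 forms (R9).
N-34, X-45, and E-7 present → D-29 forms (R7).
H-34 and D-29 present → A-55 forms (R3).
X-9 would need N-34, T-42, and E-10 (R6), but E-10 never forms. X-37 would need H-34, A-55, and E-10 (R4), but E-10 never forms.

A-55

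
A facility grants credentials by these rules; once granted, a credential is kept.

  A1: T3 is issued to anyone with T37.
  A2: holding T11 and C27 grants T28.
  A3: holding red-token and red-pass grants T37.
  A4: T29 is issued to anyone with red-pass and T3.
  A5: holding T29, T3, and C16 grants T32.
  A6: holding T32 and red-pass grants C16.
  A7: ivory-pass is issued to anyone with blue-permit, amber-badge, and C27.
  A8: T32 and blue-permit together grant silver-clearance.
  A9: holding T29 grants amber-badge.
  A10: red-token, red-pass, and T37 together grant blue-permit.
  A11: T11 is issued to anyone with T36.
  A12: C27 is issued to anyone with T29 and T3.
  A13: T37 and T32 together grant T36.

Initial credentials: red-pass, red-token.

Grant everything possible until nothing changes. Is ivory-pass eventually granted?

Yes

Holding red-token and red-pass grants T37 (A3).
Holding red-token, red-pass, and T37 grants blue-permit (A10).
Holding T37 grants T3 (A1).
Holding red-pass and T3 grants T29 (A4).
Holding T29 and T3 grants C27 (A12).
Holding T29 grants amber-badge (A9).
Holding blue-permit, amber-badge, and C27 grants ivory-pass (A7).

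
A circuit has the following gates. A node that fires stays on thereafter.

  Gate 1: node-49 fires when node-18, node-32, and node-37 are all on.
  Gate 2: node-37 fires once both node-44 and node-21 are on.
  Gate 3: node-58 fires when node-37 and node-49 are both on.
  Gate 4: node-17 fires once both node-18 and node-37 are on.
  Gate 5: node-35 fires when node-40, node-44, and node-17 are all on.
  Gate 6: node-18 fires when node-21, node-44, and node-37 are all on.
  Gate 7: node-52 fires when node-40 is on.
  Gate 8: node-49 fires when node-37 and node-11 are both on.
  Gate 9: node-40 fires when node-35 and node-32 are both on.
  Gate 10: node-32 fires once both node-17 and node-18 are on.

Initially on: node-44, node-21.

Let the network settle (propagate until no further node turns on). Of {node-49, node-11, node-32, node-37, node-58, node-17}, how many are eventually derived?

node-44 and node-21 are on, so node-37 fires (Gate 2).
node-21, node-44, and node-37 are on, so node-18 fires (Gate 6).
Gate 4: node-18 and node-37 on → node-17 on.
Gate 10: node-17 and node-18 on → node-32 on.
Gate 1: node-18, node-32, and node-37 on → node-49 on.
node-37 and node-49 are on, so node-58 fires (Gate 3).
node-49: reached.
No rule produces node-11, and it is not given.
node-32: reached.
node-37: reached.
node-58: reached.
node-17: reached.
Reached: node-49, node-32, node-37, node-58, and node-17 — 5 of the 6.

5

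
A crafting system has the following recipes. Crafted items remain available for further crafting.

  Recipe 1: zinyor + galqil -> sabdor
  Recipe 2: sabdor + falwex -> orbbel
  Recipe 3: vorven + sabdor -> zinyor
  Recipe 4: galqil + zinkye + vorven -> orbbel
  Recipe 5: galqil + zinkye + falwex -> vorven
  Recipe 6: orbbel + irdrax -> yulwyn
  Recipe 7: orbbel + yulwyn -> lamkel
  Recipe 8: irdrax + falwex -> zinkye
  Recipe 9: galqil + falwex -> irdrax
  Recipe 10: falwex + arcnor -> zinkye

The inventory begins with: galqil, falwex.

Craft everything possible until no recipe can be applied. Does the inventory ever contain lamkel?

Yes

galqil + falwex -> irdrax (Recipe 9).
Using Recipe 8, irdrax and falwex make zinkye.
Using Recipe 5, galqil, zinkye, and falwex make vorven.
galqil + zinkye + vorven -> orbbel (Recipe 4).
orbbel + irdrax -> yulwyn (Recipe 6).
Using Recipe 7, orbbel and yulwyn make lamkel.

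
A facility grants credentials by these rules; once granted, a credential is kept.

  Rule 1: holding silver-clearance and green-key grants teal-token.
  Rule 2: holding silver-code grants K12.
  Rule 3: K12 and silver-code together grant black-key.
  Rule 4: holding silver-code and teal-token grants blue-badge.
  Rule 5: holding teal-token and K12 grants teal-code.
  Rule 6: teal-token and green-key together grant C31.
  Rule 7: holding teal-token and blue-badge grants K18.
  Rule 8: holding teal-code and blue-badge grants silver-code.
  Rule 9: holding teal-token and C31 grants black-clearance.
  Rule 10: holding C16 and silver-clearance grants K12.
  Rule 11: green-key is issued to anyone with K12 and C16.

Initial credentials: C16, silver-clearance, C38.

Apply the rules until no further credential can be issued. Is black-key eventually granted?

black-key would need K12 and silver-code (Rule 3), but silver-code is never granted.

No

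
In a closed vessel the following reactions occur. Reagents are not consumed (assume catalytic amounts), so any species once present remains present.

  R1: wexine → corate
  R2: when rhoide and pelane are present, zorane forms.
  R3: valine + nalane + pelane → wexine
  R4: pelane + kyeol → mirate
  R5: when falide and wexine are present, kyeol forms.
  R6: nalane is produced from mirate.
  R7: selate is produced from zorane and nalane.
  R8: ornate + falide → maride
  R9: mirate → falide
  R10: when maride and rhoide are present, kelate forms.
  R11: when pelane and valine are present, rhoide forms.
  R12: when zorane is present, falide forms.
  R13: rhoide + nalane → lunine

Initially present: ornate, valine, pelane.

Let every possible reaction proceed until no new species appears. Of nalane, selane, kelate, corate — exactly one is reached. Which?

kelate

pelane and valine present → rhoide forms (R11).
rhoide and pelane present → zorane forms (R2).
zorane present → falide forms (R12).
ornate and falide present → maride forms (R8).
maride and rhoide present → kelate forms (R10).
nalane would need mirate (R6), but mirate never forms. No rule produces selane, and it is not given. corate would need wexine (R1), but wexine never forms.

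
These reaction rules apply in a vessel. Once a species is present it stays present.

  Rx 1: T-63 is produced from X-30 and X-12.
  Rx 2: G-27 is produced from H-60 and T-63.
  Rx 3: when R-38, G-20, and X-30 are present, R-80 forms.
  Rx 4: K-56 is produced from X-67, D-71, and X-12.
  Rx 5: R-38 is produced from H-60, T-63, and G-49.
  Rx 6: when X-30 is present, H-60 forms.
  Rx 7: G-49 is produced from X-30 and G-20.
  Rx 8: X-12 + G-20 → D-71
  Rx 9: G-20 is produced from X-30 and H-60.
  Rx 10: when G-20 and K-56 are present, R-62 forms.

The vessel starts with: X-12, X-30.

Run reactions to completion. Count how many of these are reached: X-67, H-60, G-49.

X-30 present → H-60 forms (Rx 6).
X-30 and H-60 present → G-20 forms (Rx 9).
X-30 and G-20 present → G-49 forms (Rx 7).
No rule produces X-67, and it is not given.
H-60: reached.
G-49: reached.
Reached: H-60 and G-49 — 2 of the 3.

2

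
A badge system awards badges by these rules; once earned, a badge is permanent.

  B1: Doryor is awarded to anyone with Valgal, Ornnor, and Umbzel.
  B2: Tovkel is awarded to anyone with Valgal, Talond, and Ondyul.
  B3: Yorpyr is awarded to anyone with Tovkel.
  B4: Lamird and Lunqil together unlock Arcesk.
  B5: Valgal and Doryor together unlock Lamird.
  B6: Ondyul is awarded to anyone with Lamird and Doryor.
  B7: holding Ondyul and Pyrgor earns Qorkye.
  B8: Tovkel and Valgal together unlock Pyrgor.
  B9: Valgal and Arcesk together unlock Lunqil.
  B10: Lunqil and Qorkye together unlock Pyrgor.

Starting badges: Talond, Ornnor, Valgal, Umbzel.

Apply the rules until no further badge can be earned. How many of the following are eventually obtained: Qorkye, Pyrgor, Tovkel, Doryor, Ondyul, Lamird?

6

With Valgal, Ornnor, and Umbzel, Doryor is earned (B1).
With Valgal and Doryor, Lamird is earned (B5).
With Lamird and Doryor, Ondyul is earned (B6).
With Valgal, Talond, and Ondyul, Tovkel is earned (B2).
With Tovkel and Valgal, Pyrgor is earned (B8).
With Ondyul and Pyrgor, Qorkye is earned (B7).
Qorkye: reached.
Pyrgor: reached.
Tovkel: reached.
Doryor: reached.
Ondyul: reached.
Lamird: reached.
All 6 are reached.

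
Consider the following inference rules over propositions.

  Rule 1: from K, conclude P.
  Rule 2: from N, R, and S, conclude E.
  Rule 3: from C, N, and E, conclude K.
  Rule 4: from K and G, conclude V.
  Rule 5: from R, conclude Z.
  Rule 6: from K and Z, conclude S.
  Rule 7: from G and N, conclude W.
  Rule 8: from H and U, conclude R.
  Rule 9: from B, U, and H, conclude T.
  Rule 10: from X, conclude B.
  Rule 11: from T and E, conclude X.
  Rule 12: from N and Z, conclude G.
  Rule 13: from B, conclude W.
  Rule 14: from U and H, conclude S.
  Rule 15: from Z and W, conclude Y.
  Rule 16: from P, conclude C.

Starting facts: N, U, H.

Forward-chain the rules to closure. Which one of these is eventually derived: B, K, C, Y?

H and U hold, so R follows (Rule 8).
R holds, so Z follows (Rule 5).
N and Z hold, so G follows (Rule 12).
From G and N, Rule 7 gives W.
From Z and W, Rule 15 gives Y.
C would need P (Rule 16), but P is never established. K would need C, N, and E (Rule 3), but C is never established. B would need X (Rule 10), but X is never established.

Y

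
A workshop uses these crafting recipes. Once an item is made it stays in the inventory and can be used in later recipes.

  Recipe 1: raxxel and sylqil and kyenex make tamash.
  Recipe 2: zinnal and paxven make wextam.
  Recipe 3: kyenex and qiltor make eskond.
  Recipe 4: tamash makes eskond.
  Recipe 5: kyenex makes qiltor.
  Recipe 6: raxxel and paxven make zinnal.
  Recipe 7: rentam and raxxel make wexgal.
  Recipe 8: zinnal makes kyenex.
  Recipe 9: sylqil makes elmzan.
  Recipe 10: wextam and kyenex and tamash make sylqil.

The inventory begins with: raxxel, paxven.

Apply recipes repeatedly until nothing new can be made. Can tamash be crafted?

tamash would need raxxel, sylqil, and kyenex (Recipe 1), but sylqil is never obtained.

No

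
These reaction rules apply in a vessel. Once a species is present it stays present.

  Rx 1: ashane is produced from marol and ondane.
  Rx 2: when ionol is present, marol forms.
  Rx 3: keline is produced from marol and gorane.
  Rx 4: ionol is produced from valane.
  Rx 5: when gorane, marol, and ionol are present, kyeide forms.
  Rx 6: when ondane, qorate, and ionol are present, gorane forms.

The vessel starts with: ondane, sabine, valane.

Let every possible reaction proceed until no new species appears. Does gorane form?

gorane would need ondane, qorate, and ionol (Rx 6), but qorate never forms.

No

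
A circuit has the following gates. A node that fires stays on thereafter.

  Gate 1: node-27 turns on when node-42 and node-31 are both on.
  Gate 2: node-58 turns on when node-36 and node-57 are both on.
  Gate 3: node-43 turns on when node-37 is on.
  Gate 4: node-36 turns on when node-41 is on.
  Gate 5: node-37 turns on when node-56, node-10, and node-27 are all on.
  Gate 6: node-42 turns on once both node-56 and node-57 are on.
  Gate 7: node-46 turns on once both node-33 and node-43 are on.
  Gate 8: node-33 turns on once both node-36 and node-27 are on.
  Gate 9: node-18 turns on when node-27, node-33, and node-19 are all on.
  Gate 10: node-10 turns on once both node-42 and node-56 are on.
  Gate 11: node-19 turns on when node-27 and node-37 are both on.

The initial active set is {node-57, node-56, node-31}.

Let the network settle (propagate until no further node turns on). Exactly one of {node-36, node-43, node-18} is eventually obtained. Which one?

node-43

Gate 6: node-56 and node-57 on → node-42 on.
node-42 and node-56 are on, so node-10 turns on (Gate 10).
Gate 1: node-42 and node-31 on → node-27 on.
node-56, node-10, and node-27 are on, so node-37 turns on (Gate 5).
Gate 3: node-37 on → node-43 on.
node-36 would need node-41 (Gate 4), but node-41 never turns on. node-18 would need node-27, node-33, and node-19 (Gate 9), but node-33 never turns on.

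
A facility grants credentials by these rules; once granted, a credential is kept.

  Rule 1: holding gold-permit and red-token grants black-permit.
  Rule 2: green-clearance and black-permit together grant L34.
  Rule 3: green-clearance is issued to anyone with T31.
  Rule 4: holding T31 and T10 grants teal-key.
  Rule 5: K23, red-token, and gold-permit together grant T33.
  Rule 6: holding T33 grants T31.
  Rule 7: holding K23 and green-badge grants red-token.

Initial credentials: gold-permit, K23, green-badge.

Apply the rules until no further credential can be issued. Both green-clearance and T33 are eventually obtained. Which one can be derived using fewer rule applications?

T33: Holding K23 and green-badge grants red-token (Rule 7). Holding K23, red-token, and gold-permit grants T33 (Rule 5). [2 rule applications]
green-clearance: Holding K23 and green-badge grants red-token (Rule 7). Holding K23, red-token, and gold-permit grants T33 (Rule 5). Holding T33 grants T31 (Rule 6). Holding T31 grants green-clearance (Rule 3). [4 rule applications]
T33 needs fewer.

T33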